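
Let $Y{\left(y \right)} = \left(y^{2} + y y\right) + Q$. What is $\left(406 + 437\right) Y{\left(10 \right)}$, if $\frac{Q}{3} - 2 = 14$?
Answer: $209064$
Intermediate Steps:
$Q = 48$ ($Q = 6 + 3 \cdot 14 = 6 + 42 = 48$)
$Y{\left(y \right)} = 48 + 2 y^{2}$ ($Y{\left(y \right)} = \left(y^{2} + y y\right) + 48 = \left(y^{2} + y^{2}\right) + 48 = 2 y^{2} + 48 = 48 + 2 y^{2}$)
$\left(406 + 437\right) Y{\left(10 \right)} = \left(406 + 437\right) \left(48 + 2 \cdot 10^{2}\right) = 843 \left(48 + 2 \cdot 100\right) = 843 \left(48 + 200\right) = 843 \cdot 248 = 209064$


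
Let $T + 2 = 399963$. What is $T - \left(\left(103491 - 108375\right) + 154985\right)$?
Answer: $249860$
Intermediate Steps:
$T = 399961$ ($T = -2 + 399963 = 399961$)
$T - \left(\left(103491 - 108375\right) + 154985\right) = 399961 - \left(\left(103491 - 108375\right) + 154985\right) = 399961 - \left(-4884 + 154985\right) = 399961 - 150101 = 249860$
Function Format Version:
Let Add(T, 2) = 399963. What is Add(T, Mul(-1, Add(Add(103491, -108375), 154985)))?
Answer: 249860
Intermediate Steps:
T = 399961 (T = Add(-2, 399963) = 399961)
Add(T, Mul(-1, Add(Add(103491, -108375), 154985))) = Add(399961, Mul(-1, Add(Add(103491, -108375), 154985))) = Add(399961, Mul(-1, Add(-4884, 154985))) = Add(399961, Mul(-1, 150101)) = Add(399961, -150101) = 249860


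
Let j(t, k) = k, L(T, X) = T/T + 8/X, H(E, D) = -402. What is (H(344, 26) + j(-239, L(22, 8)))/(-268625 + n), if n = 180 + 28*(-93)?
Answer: 400/271049 ≈ 0.0014757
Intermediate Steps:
L(T, X) = 1 + 8/X
n = -2424 (n = 180 - 2604 = -2424)
(H(344, 26) + j(-239, L(22, 8)))/(-268625 + n) = (-402 + (8 + 8)/8)/(-268625 - 2424) = (-402 + (⅛)*16)/(-271049) = (-402 + 2)*(-1/271049) = -400*(-1/271049) = 400/271049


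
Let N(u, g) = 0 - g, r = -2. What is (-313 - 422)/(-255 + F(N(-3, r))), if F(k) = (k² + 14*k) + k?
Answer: 735/221 ≈ 3.3258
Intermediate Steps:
N(u, g) = -g
F(k) = k² + 15*k
(-313 - 422)/(-255 + F(N(-3, r))) = (-313 - 422)/(-255 + (-1*(-2))*(15 - 1*(-2))) = -735/(-255 + 2*(15 + 2)) = -735/(-255 + 2*17) = -735/(-255 + 34) = -735/(-221) = -735*(-1/221) = 735/221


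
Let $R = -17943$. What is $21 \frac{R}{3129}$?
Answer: $- \frac{17943}{149} \approx -120.42$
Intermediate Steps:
$21 \frac{R}{3129} = 21 \left(- \frac{17943}{3129}\right) = 21 \left(\left(-17943\right) \frac{1}{3129}\right) = 21 \left(- \frac{5981}{1043}\right) = - \frac{17943}{149}$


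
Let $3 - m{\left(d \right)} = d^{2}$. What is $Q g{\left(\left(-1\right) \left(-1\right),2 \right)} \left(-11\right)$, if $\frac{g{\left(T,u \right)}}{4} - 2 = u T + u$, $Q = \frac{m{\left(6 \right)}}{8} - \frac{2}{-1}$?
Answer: $561$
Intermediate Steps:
$m{\left(d \right)} = 3 - d^{2}$
$Q = - \frac{17}{8}$ ($Q = \frac{3 - 6^{2}}{8} - \frac{2}{-1} = \left(3 - 36\right) \frac{1}{8} - -2 = \left(3 - 36\right) \frac{1}{8} + 2 = \left(-33\right) \frac{1}{8} + 2 = - \frac{33}{8} + 2 = - \frac{17}{8} \approx -2.125$)
$g{\left(T,u \right)} = 8 + 4 u + 4 T u$ ($g{\left(T,u \right)} = 8 + 4 \left(u T + u\right) = 8 + 4 \left(T u + u\right) = 8 + 4 \left(u + T u\right) = 8 + \left(4 u + 4 T u\right) = 8 + 4 u + 4 T u$)
$Q g{\left(\left(-1\right) \left(-1\right),2 \right)} \left(-11\right) = - \frac{17 \left(8 + 4 \cdot 2 + 4 \left(\left(-1\right) \left(-1\right)\right) 2\right)}{8} \left(-11\right) = - \frac{17 \left(8 + 8 + 4 \cdot 1 \cdot 2\right)}{8} \left(-11\right) = - \frac{17 \left(8 + 8 + 8\right)}{8} \left(-11\right) = \left(- \frac{17}{8}\right) 24 \left(-11\right) = \left(-51\right) \left(-11\right) = 561$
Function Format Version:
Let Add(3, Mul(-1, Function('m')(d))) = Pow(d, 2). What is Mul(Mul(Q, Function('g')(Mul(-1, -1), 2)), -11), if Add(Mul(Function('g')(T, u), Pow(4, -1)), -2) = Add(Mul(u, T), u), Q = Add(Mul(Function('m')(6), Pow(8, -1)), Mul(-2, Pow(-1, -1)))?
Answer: 561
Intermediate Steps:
Function('m')(d) = Add(3, Mul(-1, Pow(d, 2)))
Q = Rational(-17, 8) (Q = Add(Mul(Add(3, Mul(-1, Pow(6, 2))), Pow(8, -1)), Mul(-2, Pow(-1, -1))) = Add(Mul(Add(3, Mul(-1, 36)), Rational(1, 8)), Mul(-2, -1)) = Add(Mul(Add(3, -36), Rational(1, 8)), 2) = Add(Mul(-33, Rational(1, 8)), 2) = Add(Rational(-33, 8), 2) = Rational(-17, 8) ≈ -2.1250)
Function('g')(T, u) = Add(8, Mul(4, u), Mul(4, T, u)) (Function('g')(T, u) = Add(8, Mul(4, Add(Mul(u, T), u))) = Add(8, Mul(4, Add(Mul(T, u), u))) = Add(8, Mul(4, Add(u, Mul(T, u)))) = Add(8, Add(Mul(4, u), Mul(4, T, u))) = Add(8, Mul(4, u), Mul(4, T, u)))
Mul(Mul(Q, Function('g')(Mul(-1, -1), 2)), -11) = Mul(Mul(Rational(-17, 8), Add(8, Mul(4, 2), Mul(4, Mul(-1, -1), 2))), -11) = Mul(Mul(Rational(-17, 8), Add(8, 8, Mul(4, 1, 2))), -11) = Mul(Mul(Rational(-17, 8), Add(8, 8, 8)), -11) = Mul(Mul(Rational(-17, 8), 24), -11) = Mul(-51, -11) = 561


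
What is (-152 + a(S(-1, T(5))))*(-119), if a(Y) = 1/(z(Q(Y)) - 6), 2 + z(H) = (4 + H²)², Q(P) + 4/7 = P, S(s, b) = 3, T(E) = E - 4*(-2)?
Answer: 3907029777/216017 ≈ 18087.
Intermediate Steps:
T(E) = 8 + E (T(E) = E + 8 = 8 + E)
Q(P) = -4/7 + P
z(H) = -2 + (4 + H²)²
a(Y) = 1/(-8 + (4 + (-4/7 + Y)²)²) (a(Y) = 1/((-2 + (4 + (-4/7 + Y)²)²) - 6) = 1/(-8 + (4 + (-4/7 + Y)²)²))
(-152 + a(S(-1, T(5))))*(-119) = (-152 + 2401/(-19208 + (196 + (-4 + 7*3)²)²))*(-119) = (-152 + 2401/(-19208 + (196 + (-4 + 21)²)²))*(-119) = (-152 + 2401/(-19208 + (196 + 17²)²))*(-119) = (-152 + 2401/(-19208 + (196 + 289)²))*(-119) = (-152 + 2401/(-19208 + 485²))*(-119) = (-152 + 2401/(-19208 + 235225))*(-119) = (-152 + 2401/216017)*(-119) = -32832183/216017*(-119) = 3907029777/216017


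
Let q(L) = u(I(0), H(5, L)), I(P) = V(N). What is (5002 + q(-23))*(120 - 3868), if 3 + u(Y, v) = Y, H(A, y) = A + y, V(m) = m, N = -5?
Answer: -18717512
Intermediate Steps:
I(P) = -5
u(Y, v) = -3 + Y
q(L) = -8 (q(L) = -3 - 5 = -8)
(5002 + q(-23))*(120 - 3868) = (5002 - 8)*(120 - 3868) = 4994*(-3748) = -18717512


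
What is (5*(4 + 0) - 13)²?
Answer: 49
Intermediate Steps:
(5*(4 + 0) - 13)² = (5*4 - 13)² = (20 - 13)² = 7² = 49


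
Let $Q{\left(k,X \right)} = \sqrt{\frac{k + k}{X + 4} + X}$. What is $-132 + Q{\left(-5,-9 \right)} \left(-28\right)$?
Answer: $-132 - 28 i \sqrt{7} \approx -132.0 - 74.081 i$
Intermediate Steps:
$Q{\left(k,X \right)} = \sqrt{X + \frac{2 k}{4 + X}}$ ($Q{\left(k,X \right)} = \sqrt{\frac{2 k}{4 + X} + X} = \sqrt{X + \frac{2 k}{4 + X}}$)
$-132 + Q{\left(-5,-9 \right)} \left(-28\right) = -132 + \sqrt{\frac{2 \left(-5\right) - 9 \left(4 - 9\right)}{4 - 9}} \left(-28\right) = -132 + \sqrt{\frac{-10 - -45}{-5}} \left(-28\right) = -132 + \sqrt{- \frac{-10 + 45}{5}} \left(-28\right) = -132 + \sqrt{\left(- \frac{1}{5}\right) 35} \left(-28\right) = -132 + \sqrt{-7} \left(-28\right) = -132 + i \sqrt{7} \left(-28\right) = -132 - 28 i \sqrt{7}$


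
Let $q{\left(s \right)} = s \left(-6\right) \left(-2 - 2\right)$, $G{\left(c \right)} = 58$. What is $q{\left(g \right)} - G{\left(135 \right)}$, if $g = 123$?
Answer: $2894$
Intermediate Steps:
$q{\left(s \right)} = 24 s$ ($q{\left(s \right)} = - 6 s \left(-2 - 2\right) = - 6 s \left(-4\right) = 24 s$)
$q{\left(g \right)} - G{\left(135 \right)} = 24 \cdot 123 - 58 = 2952 - 58 = 2894$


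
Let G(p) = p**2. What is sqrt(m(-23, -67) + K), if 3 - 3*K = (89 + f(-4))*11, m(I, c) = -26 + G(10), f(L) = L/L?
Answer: I*sqrt(255) ≈ 15.969*I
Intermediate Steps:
f(L) = 1
m(I, c) = 74 (m(I, c) = -26 + 10**2 = -26 + 100 = 74)
K = -329 (K = 1 - (89 + 1)*11/3 = 1 - 30*11 = 1 - 1/3*990 = 1 - 330 = -329)
sqrt(m(-23, -67) + K) = sqrt(74 - 329) = sqrt(-255) = I*sqrt(255)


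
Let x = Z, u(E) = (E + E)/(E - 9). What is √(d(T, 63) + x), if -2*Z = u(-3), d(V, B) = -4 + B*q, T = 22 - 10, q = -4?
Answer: 5*I*√41/2 ≈ 16.008*I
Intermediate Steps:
T = 12
d(V, B) = -4 - 4*B (d(V, B) = -4 + B*(-4) = -4 - 4*B)
u(E) = 2*E/(-9 + E) (u(E) = (2*E)/(-9 + E) = 2*E/(-9 + E))
Z = -¼ (Z = -(-3)/(-9 - 3) = -(-3)/(-12) = -(-3)*(-1)/12 = -½*½ = -¼ ≈ -0.25000)
x = -¼ ≈ -0.25000
√(d(T, 63) + x) = √((-4 - 4*63) - ¼) = √((-4 - 252) - ¼) = √(-256 - ¼) = √(-1025/4) = 5*I*√41/2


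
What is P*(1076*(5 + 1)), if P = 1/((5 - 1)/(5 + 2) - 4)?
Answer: -1883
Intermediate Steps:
P = -7/24 (P = 1/(4/7 - 4) = 1/(-24/7) = -7/24 ≈ -0.29167)
P*(1076*(5 + 1)) = -1883*(5 + 1)/6 = -1883*6/6 = -7/24*6456 = -1883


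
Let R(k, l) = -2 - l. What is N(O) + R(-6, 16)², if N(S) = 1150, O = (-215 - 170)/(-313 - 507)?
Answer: 1474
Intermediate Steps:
O = 77/164 (O = -385/(-820) = -385*(-1/820) = 77/164 ≈ 0.46951)
N(O) + R(-6, 16)² = 1150 + (-2 - 1*16)² = 1150 + (-2 - 16)² = 1150 + (-18)² = 1150 + 324 = 1474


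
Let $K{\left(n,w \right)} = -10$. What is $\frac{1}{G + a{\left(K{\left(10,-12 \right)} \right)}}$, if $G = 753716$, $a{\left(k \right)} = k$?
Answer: $\frac{1}{753706} \approx 1.3268 \cdot 10^{-6}$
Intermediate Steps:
$\frac{1}{G + a{\left(K{\left(10,-12 \right)} \right)}} = \frac{1}{753716 - 10} = \frac{1}{753706}$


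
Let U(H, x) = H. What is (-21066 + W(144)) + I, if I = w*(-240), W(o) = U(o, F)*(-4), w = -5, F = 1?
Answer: -20442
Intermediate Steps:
W(o) = -4*o (W(o) = o*(-4) = -4*o)
I = 1200 (I = -5*(-240) = 1200)
(-21066 + W(144)) + I = (-21066 - 4*144) + 1200 = (-21066 - 576) + 1200 = -21642 + 1200 = -20442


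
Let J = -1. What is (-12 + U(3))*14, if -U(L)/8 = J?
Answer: -56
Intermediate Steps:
U(L) = 8 (U(L) = -8*(-1) = 8)
(-12 + U(3))*14 = (-12 + 8)*14 = -4*14 = -56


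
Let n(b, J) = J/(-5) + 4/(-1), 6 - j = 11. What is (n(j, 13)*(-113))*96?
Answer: 357984/5 ≈ 71597.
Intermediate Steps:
j = -5 (j = 6 - 1*11 = 6 - 11 = -5)
n(b, J) = -4 - J/5 (n(b, J) = J*(-⅕) + 4*(-1) = -J/5 - 4 = -4 - J/5)
(n(j, 13)*(-113))*96 = ((-4 - ⅕*13)*(-113))*96 = ((-4 - 13/5)*(-113))*96 = -33/5*(-113)*96 = (3729/5)*96 = 357984/5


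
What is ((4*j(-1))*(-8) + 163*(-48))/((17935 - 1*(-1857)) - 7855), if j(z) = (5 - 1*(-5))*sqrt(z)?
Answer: -2608/3979 - 320*I/11937 ≈ -0.65544 - 0.026807*I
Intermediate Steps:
j(z) = 10*sqrt(z) (j(z) = (5 + 5)*sqrt(z) = 10*sqrt(z))
((4*j(-1))*(-8) + 163*(-48))/((17935 - 1*(-1857)) - 7855) = ((4*(10*sqrt(-1)))*(-8) + 163*(-48))/((17935 - 1*(-1857)) - 7855) = ((4*(10*I))*(-8) - 7824)/((17935 + 1857) - 7855) = ((40*I)*(-8) - 7824)/(19792 - 7855) = (-320*I - 7824)/11937 = (-7824 - 320*I)*(1/11937) = -2608/3979 - 320*I/11937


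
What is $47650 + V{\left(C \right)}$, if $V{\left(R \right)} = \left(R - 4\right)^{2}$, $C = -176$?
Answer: $80050$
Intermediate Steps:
$V{\left(R \right)} = \left(-4 + R\right)^{2}$
$47650 + V{\left(C \right)} = 47650 + \left(-4 - 176\right)^{2} = 47650 + \left(-180\right)^{2} = 47650 + 32400 = 80050$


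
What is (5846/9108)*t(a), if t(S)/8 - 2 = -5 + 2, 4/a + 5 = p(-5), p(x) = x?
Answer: -11692/2277 ≈ -5.1348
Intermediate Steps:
a = -⅖ (a = 4/(-5 - 5) = 4/(-10) = 4*(-⅒) = -⅖ ≈ -0.40000)
t(S) = -8 (t(S) = 16 + 8*(-5 + 2) = 16 + 8*(-3) = 16 - 24 = -8)
(5846/9108)*t(a) = (5846/9108)*(-8) = (5846*(1/9108))*(-8) = (2923/4554)*(-8) = -11692/2277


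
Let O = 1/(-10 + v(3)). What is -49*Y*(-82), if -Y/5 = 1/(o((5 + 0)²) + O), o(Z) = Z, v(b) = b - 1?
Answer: -160720/199 ≈ -807.64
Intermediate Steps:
v(b) = -1 + b
O = -⅛ (O = 1/(-10 + (-1 + 3)) = 1/(-10 + 2) = 1/(-8) = -⅛ ≈ -0.12500)
Y = -40/199 (Y = -5/((5 + 0)² - ⅛) = -5/(5² - ⅛) = -5/(25 - ⅛) = -5/199/8 = -5*8/199 = -40/199 ≈ -0.20100)
-49*Y*(-82) = -49*(-40/199)*(-82) = (1960/199)*(-82) = -160720/199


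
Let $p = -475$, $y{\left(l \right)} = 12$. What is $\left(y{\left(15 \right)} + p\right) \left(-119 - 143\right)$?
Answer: $121306$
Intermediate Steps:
$\left(y{\left(15 \right)} + p\right) \left(-119 - 143\right) = \left(12 - 475\right) \left(-119 - 143\right) = - 463 \left(-119 - 143\right) = \left(-463\right) \left(-262\right) = 121306$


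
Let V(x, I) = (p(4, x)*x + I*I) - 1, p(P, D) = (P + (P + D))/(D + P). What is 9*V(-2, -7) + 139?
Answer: 517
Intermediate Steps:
p(P, D) = (D + 2*P)/(D + P) (p(P, D) = (P + (D + P))/(D + P) = (D + 2*P)/(D + P))
V(x, I) = -1 + I² + x*(8 + x)/(4 + x) (V(x, I) = (((x + 2*4)/(x + 4))*x + I*I) - 1 = (((x + 8)/(4 + x))*x + I²) - 1 = (((8 + x)/(4 + x))*x + I²) - 1 = (x*(8 + x)/(4 + x) + I²) - 1 = (I² + x*(8 + x)/(4 + x)) - 1 = -1 + I² + x*(8 + x)/(4 + x))
9*V(-2, -7) + 139 = 9*((-2*(8 - 2) + (-1 + (-7)²)*(4 - 2))/(4 - 2)) + 139 = 9*((-2*6 + (-1 + 49)*2)/2) + 139 = 9*((-12 + 48*2)/2) + 139 = 9*((-12 + 96)/2) + 139 = 9*((½)*84) + 139 = 9*42 + 139 = 378 + 139 = 517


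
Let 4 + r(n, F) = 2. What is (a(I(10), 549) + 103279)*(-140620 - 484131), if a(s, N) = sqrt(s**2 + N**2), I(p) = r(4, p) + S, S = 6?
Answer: -64523658529 - 624751*sqrt(301417) ≈ -6.4867e+10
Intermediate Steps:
r(n, F) = -2 (r(n, F) = -4 + 2 = -2)
I(p) = 4 (I(p) = -2 + 6 = 4)
a(s, N) = sqrt(N**2 + s**2)
(a(I(10), 549) + 103279)*(-140620 - 484131) = (sqrt(549**2 + 4**2) + 103279)*(-140620 - 484131) = (sqrt(301401 + 16) + 103279)*(-624751) = (sqrt(301417) + 103279)*(-624751) = (103279 + sqrt(301417))*(-624751) = -64523658529 - 624751*sqrt(301417)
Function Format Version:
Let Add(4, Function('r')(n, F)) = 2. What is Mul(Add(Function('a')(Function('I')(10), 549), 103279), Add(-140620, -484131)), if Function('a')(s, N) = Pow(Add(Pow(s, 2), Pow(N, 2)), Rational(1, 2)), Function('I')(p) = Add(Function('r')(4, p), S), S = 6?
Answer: Add(-64523658529, Mul(-624751, Pow(301417, Rational(1, 2)))) ≈ -6.4867e+10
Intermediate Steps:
Function('r')(n, F) = -2 (Function('r')(n, F) = Add(-4, 2) = -2)
Function('I')(p) = 4 (Function('I')(p) = Add(-2, 6) = 4)
Function('a')(s, N) = Pow(Add(Pow(N, 2), Pow(s, 2)), Rational(1, 2))
Mul(Add(Function('a')(Function('I')(10), 549), 103279), Add(-140620, -484131)) = Mul(Add(Pow(Add(Pow(549, 2), Pow(4, 2)), Rational(1, 2)), 103279), Add(-140620, -484131)) = Mul(Add(Pow(Add(301401, 16), Rational(1, 2)), 103279), -624751) = Mul(Add(Pow(301417, Rational(1, 2)), 103279), -624751) = Mul(Add(103279, Pow(301417, Rational(1, 2))), -624751) = Add(-64523658529, Mul(-624751, Pow(301417, Rational(1, 2))))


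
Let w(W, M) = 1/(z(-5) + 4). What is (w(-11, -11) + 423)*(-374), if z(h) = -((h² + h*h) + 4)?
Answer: -3954863/25 ≈ -1.5819e+5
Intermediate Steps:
z(h) = -4 - 2*h² (z(h) = -((h² + h²) + 4) = -(2*h² + 4) = -(4 + 2*h²) = -4 - 2*h²)
w(W, M) = -1/50 (w(W, M) = 1/((-4 - 2*(-5)²) + 4) = 1/((-4 - 2*25) + 4) = 1/((-4 - 50) + 4) = 1/(-54 + 4) = 1/(-50) = -1/50)
(w(-11, -11) + 423)*(-374) = (-1/50 + 423)*(-374) = (21149/50)*(-374) = -3954863/25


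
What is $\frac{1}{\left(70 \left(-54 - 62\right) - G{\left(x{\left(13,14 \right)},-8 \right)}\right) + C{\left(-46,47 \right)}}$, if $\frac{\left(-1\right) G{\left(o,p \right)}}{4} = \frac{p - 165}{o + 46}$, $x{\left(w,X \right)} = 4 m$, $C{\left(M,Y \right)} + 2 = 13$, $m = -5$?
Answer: $- \frac{13}{105763} \approx -0.00012292$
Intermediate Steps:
$C{\left(M,Y \right)} = 11$ ($C{\left(M,Y \right)} = -2 + 13 = 11$)
$x{\left(w,X \right)} = -20$ ($x{\left(w,X \right)} = 4 \left(-5\right) = -20$)
$G{\left(o,p \right)} = - \frac{4 \left(-165 + p\right)}{46 + o}$ ($G{\left(o,p \right)} = - 4 \frac{p - 165}{o + 46} = - 4 \frac{-165 + p}{46 + o} = - \frac{4 \left(-165 + p\right)}{46 + o}$)
$\frac{1}{\left(70 \left(-54 - 62\right) - G{\left(x{\left(13,14 \right)},-8 \right)}\right) + C{\left(-46,47 \right)}} = \frac{1}{\left(70 \left(-54 - 62\right) - \frac{4 \left(165 - -8\right)}{46 - 20}\right) + 11} = \frac{1}{\left(70 \left(-116\right) - \frac{4 \left(165 + 8\right)}{26}\right) + 11} = \frac{1}{\left(-8120 - 4 \cdot \frac{1}{26} \cdot 173\right) + 11} = \frac{1}{\left(-8120 - \frac{346}{13}\right) + 11} = \frac{1}{- \frac{105906}{13} + 11} = \frac{1}{- \frac{105763}{13}} = - \frac{13}{105763}$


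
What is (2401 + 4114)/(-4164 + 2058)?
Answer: -6515/2106 ≈ -3.0935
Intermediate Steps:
(2401 + 4114)/(-4164 + 2058) = 6515/(-2106) = 6515*(-1/2106) = -6515/2106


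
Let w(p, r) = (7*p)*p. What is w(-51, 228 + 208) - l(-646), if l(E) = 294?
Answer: 17913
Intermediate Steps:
w(p, r) = 7*p²
w(-51, 228 + 208) - l(-646) = 7*(-51)² - 1*294 = 7*2601 - 294 = 18207 - 294 = 17913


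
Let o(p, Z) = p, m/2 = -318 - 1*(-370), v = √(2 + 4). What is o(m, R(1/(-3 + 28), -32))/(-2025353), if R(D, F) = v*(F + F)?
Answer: -104/2025353 ≈ -5.1349e-5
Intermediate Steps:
v = √6 ≈ 2.4495
R(D, F) = 2*F*√6 (R(D, F) = √6*(F + F) = √6*(2*F) = 2*F*√6)
m = 104 (m = 2*(-318 - 1*(-370)) = 2*(-318 + 370) = 2*52 = 104)
o(m, R(1/(-3 + 28), -32))/(-2025353) = 104/(-2025353) = 104*(-1/2025353) = -104/2025353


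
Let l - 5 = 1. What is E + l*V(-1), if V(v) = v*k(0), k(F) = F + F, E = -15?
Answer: -15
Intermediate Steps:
l = 6 (l = 5 + 1 = 6)
k(F) = 2*F
V(v) = 0 (V(v) = v*(2*0) = v*0 = 0)
E + l*V(-1) = -15 + 6*0 = -15 + 0 = -15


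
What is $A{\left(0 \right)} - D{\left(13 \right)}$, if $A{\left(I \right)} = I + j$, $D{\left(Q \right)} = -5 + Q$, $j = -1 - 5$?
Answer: $-14$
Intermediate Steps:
$j = -6$ ($j = -1 - 5 = -6$)
$A{\left(I \right)} = -6 + I$ ($A{\left(I \right)} = I - 6 = -6 + I$)
$A{\left(0 \right)} - D{\left(13 \right)} = \left(-6 + 0\right) - \left(-5 + 13\right) = -6 - 8 = -14$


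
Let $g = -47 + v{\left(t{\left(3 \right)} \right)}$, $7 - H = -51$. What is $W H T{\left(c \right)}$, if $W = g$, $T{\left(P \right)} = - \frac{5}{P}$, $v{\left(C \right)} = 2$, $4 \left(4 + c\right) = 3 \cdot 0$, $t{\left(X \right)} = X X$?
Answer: $- \frac{6525}{2} \approx -3262.5$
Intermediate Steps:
$t{\left(X \right)} = X^{2}$
$c = -4$ ($c = -4 + \frac{3 \cdot 0}{4} = -4 + \frac{1}{4} \cdot 0 = -4 + 0 = -4$)
$H = 58$ ($H = 7 - -51 = 7 + 51 = 58$)
$g = -45$ ($g = -47 + 2 = -45$)
$W = -45$
$W H T{\left(c \right)} = \left(-45\right) 58 \left(- \frac{5}{-4}\right) = - 2610 \left(\left(-5\right) \left(- \frac{1}{4}\right)\right) = \left(-2610\right) \frac{5}{4} = - \frac{6525}{2}$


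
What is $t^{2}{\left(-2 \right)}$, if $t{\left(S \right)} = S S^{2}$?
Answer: $64$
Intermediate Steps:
$t{\left(S \right)} = S^{3}$
$t^{2}{\left(-2 \right)} = \left(\left(-2\right)^{3}\right)^{2} = \left(-8\right)^{2} = 64$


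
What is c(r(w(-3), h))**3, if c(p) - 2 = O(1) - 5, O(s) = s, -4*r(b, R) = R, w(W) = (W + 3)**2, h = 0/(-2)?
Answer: -8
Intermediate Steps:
h = 0 (h = 0*(-1/2) = 0)
w(W) = (3 + W)**2
r(b, R) = -R/4
c(p) = -2 (c(p) = 2 + (1 - 5) = 2 - 4 = -2)
c(r(w(-3), h))**3 = (-2)**3 = -8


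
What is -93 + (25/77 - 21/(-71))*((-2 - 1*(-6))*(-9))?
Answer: -630543/5467 ≈ -115.34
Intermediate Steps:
-93 + (25/77 - 21/(-71))*((-2 - 1*(-6))*(-9)) = -93 + (25*(1/77) - 21*(-1/71))*((-2 + 6)*(-9)) = -93 + (25/77 + 21/71)*(4*(-9)) = -93 + (3392/5467)*(-36) = -93 - 122112/5467 = -630543/5467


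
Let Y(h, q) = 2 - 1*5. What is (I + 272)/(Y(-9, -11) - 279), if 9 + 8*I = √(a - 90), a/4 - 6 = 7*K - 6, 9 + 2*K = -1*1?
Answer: -2167/2256 - I*√230/2256 ≈ -0.96055 - 0.0067224*I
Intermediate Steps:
K = -5 (K = -9/2 + (-1*1)/2 = -9/2 + (½)*(-1) = -9/2 - ½ = -5)
Y(h, q) = -3 (Y(h, q) = 2 - 5 = -3)
a = -140 (a = 24 + 4*(7*(-5) - 6) = 24 + 4*(-35 - 6) = 24 + 4*(-41) = 24 - 164 = -140)
I = -9/8 + I*√230/8 (I = -9/8 + √(-140 - 90)/8 = -9/8 + √(-230)/8 = -9/8 + (I*√230)/8 = -9/8 + I*√230/8 ≈ -1.125 + 1.8957*I)
(I + 272)/(Y(-9, -11) - 279) = ((-9/8 + I*√230/8) + 272)/(-3 - 279) = (2167/8 + I*√230/8)/(-282) = (2167/8 + I*√230/8)*(-1/282) = -2167/2256 - I*√230/2256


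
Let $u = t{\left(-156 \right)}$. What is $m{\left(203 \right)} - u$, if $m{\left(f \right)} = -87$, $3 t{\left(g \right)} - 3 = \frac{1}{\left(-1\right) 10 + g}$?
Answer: $- \frac{43823}{498} \approx -87.998$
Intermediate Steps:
$t{\left(g \right)} = 1 + \frac{1}{3 \left(-10 + g\right)}$ ($t{\left(g \right)} = 1 + \frac{1}{3 \left(\left(-1\right) 10 + g\right)} = 1 + \frac{1}{3 \left(-10 + g\right)}$)
$u = \frac{497}{498}$ ($u = \frac{- \frac{29}{3} - 156}{-10 - 156} = \frac{1}{-166} \left(- \frac{497}{3}\right) = \left(- \frac{1}{166}\right) \left(- \frac{497}{3}\right) = \frac{497}{498} \approx 0.99799$)
$m{\left(203 \right)} - u = -87 - \frac{497}{498} = - \frac{43823}{498}$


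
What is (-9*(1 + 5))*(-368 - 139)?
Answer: 27378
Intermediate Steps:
(-9*(1 + 5))*(-368 - 139) = -9*6*(-507) = -54*(-507) = 27378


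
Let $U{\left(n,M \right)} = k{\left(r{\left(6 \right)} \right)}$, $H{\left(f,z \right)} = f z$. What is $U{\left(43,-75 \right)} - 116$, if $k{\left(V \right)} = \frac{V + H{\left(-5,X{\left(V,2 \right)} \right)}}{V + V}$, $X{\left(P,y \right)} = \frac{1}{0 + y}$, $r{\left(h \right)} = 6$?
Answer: $- \frac{2777}{24} \approx -115.71$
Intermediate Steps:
$X{\left(P,y \right)} = \frac{1}{y}$
$k{\left(V \right)} = \frac{- \frac{5}{2} + V}{2 V}$ ($k{\left(V \right)} = \frac{V - \frac{5}{2}}{V + V} = \frac{V - \frac{5}{2}}{2 V} = \left(V - \frac{5}{2}\right) \frac{1}{2 V} = \left(- \frac{5}{2} + V\right) \frac{1}{2 V} = \frac{- \frac{5}{2} + V}{2 V}$)
$U{\left(n,M \right)} = \frac{7}{24}$ ($U{\left(n,M \right)} = \frac{-5 + 2 \cdot 6}{4 \cdot 6} = \frac{1}{4} \cdot \frac{1}{6} \left(-5 + 12\right) = \frac{1}{4} \cdot \frac{1}{6} \cdot 7 = \frac{7}{24}$)
$U{\left(43,-75 \right)} - 116 = \frac{7}{24} - 116 = - \frac{2777}{24}$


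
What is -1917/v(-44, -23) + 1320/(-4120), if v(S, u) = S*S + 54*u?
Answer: -220353/71482 ≈ -3.0826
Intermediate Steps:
v(S, u) = S**2 + 54*u
-1917/v(-44, -23) + 1320/(-4120) = -1917/((-44)**2 + 54*(-23)) + 1320/(-4120) = -1917/(1936 - 1242) + 1320*(-1/4120) = -1917/694 - 33/103 = -220353/71482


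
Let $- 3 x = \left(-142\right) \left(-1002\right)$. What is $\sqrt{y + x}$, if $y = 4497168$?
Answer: $2 \sqrt{1112435} \approx 2109.4$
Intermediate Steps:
$x = -47428$ ($x = - \frac{\left(-142\right) \left(-1002\right)}{3} = \left(- \frac{1}{3}\right) 142284 = -47428$)
$\sqrt{y + x} = \sqrt{4497168 - 47428} = \sqrt{4449740} = 2 \sqrt{1112435}$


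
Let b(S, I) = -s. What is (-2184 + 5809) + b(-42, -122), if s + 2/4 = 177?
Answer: 6897/2 ≈ 3448.5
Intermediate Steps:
s = 353/2 (s = -½ + 177 = 353/2 ≈ 176.50)
b(S, I) = -353/2 (b(S, I) = -1*353/2 = -353/2)
(-2184 + 5809) + b(-42, -122) = (-2184 + 5809) - 353/2 = 3625 - 353/2 = 6897/2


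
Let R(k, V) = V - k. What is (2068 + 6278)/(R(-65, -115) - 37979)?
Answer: -8346/38029 ≈ -0.21946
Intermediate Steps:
(2068 + 6278)/(R(-65, -115) - 37979) = (2068 + 6278)/((-115 - 1*(-65)) - 37979) = 8346/((-115 + 65) - 37979) = 8346/(-50 - 37979) = 8346/(-38029) = 8346*(-1/38029) = -8346/38029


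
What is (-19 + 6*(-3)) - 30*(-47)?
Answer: 1373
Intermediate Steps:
(-19 + 6*(-3)) - 30*(-47) = (-19 - 18) + 1410 = -37 + 1410 = 1373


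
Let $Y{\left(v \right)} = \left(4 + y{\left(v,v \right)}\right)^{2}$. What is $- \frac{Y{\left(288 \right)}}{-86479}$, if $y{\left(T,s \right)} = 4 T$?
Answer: $\frac{78608}{5087} \approx 15.453$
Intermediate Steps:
$Y{\left(v \right)} = \left(4 + 4 v\right)^{2}$
$- \frac{Y{\left(288 \right)}}{-86479} = - \frac{16 \left(1 + 288\right)^{2}}{-86479} = - \frac{16 \cdot 289^{2} \left(-1\right)}{86479} = - \frac{16 \cdot 83521 \left(-1\right)}{86479} = - \frac{1336336 \left(-1\right)}{86479} = \left(-1\right) \left(- \frac{78608}{5087}\right) = \frac{78608}{5087}$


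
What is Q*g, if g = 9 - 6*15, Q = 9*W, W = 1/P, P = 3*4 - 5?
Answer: -729/7 ≈ -104.14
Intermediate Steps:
P = 7 (P = 12 - 5 = 7)
W = ⅐ (W = 1/7 = ⅐ ≈ 0.14286)
Q = 9/7 (Q = 9*(⅐) = 9/7 ≈ 1.2857)
g = -81 (g = 9 - 90 = -81)
Q*g = (9/7)*(-81) = -729/7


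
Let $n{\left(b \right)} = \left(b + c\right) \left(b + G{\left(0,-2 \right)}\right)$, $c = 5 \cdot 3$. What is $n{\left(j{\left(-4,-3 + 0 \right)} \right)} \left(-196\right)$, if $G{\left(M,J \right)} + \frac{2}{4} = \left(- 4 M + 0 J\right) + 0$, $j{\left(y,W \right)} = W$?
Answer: $8232$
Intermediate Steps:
$G{\left(M,J \right)} = - \frac{1}{2} - 4 M$ ($G{\left(M,J \right)} = - \frac{1}{2} + \left(\left(- 4 M + 0 J\right) + 0\right) = - \frac{1}{2} + \left(\left(- 4 M + 0\right) + 0\right) = - \frac{1}{2} + \left(- 4 M + 0\right) = - \frac{1}{2} - 4 M$)
$c = 15$
$n{\left(b \right)} = \left(15 + b\right) \left(- \frac{1}{2} + b\right)$ ($n{\left(b \right)} = \left(b + 15\right) \left(b - \frac{1}{2}\right) = \left(15 + b\right) \left(b + \left(- \frac{1}{2} + 0\right)\right) = \left(15 + b\right) \left(b - \frac{1}{2}\right) = \left(15 + b\right) \left(- \frac{1}{2} + b\right)$)
$n{\left(j{\left(-4,-3 + 0 \right)} \right)} \left(-196\right) = \left(- \frac{15}{2} + \left(-3 + 0\right)^{2} + \frac{29 \left(-3 + 0\right)}{2}\right) \left(-196\right) = \left(- \frac{15}{2} + \left(-3\right)^{2} + \frac{29}{2} \left(-3\right)\right) \left(-196\right) = \left(- \frac{15}{2} + 9 - \frac{87}{2}\right) \left(-196\right) = \left(-42\right) \left(-196\right) = 8232$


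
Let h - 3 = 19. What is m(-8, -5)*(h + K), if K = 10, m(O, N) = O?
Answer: -256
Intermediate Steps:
h = 22 (h = 3 + 19 = 22)
m(-8, -5)*(h + K) = -8*(22 + 10) = -8*32 = -256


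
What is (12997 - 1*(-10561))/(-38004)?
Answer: -11779/19002 ≈ -0.61988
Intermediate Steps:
(12997 - 1*(-10561))/(-38004) = (12997 + 10561)*(-1/38004) = 23558*(-1/38004) = -11779/19002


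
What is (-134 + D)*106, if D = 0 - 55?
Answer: -20034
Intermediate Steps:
D = -55
(-134 + D)*106 = (-134 - 55)*106 = -189*106 = -20034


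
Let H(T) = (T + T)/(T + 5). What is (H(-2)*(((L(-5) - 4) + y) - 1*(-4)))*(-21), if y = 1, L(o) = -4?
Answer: -84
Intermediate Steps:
H(T) = 2*T/(5 + T) (H(T) = (2*T)/(5 + T) = 2*T/(5 + T))
(H(-2)*(((L(-5) - 4) + y) - 1*(-4)))*(-21) = ((2*(-2)/(5 - 2))*(((-4 - 4) + 1) - 1*(-4)))*(-21) = ((2*(-2)/3)*((-8 + 1) + 4))*(-21) = ((2*(-2)*(⅓))*(-7 + 4))*(-21) = -4/3*(-3)*(-21) = 4*(-21) = -84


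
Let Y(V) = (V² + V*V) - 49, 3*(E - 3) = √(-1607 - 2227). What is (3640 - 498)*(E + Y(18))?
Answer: 1891484 + 3142*I*√426 ≈ 1.8915e+6 + 64850.0*I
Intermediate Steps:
E = 3 + I*√426 (E = 3 + √(-1607 - 2227)/3 = 3 + √(-3834)/3 = 3 + (3*I*√426)/3 = 3 + I*√426 ≈ 3.0 + 20.64*I)
Y(V) = -49 + 2*V² (Y(V) = (V² + V²) - 49 = 2*V² - 49 = -49 + 2*V²)
(3640 - 498)*(E + Y(18)) = (3640 - 498)*((3 + I*√426) + (-49 + 2*18²)) = 3142*((3 + I*√426) + (-49 + 2*324)) = 3142*((3 + I*√426) + (-49 + 648)) = 3142*((3 + I*√426) + 599) = 3142*(602 + I*√426) = 1891484 + 3142*I*√426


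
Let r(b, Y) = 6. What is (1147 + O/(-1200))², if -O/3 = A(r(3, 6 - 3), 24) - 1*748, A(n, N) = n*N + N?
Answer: 524913921/400 ≈ 1.3123e+6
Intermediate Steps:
A(n, N) = N + N*n (A(n, N) = N*n + N = N + N*n)
O = 1740 (O = -3*(24*(1 + 6) - 1*748) = -3*(24*7 - 748) = -3*(168 - 748) = -3*(-580) = 1740)
(1147 + O/(-1200))² = (1147 + 1740/(-1200))² = (1147 + 1740*(-1/1200))² = (1147 - 29/20)² = (22911/20)² = 524913921/400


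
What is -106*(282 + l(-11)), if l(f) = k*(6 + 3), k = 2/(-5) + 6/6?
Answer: -152322/5 ≈ -30464.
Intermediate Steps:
k = 3/5 (k = 2*(-1/5) + 6*(1/6) = -2/5 + 1 = 3/5 ≈ 0.60000)
l(f) = 27/5 (l(f) = 3*(6 + 3)/5 = (3/5)*9 = 27/5)
-106*(282 + l(-11)) = -106*(282 + 27/5) = -106*1437/5 = -152322/5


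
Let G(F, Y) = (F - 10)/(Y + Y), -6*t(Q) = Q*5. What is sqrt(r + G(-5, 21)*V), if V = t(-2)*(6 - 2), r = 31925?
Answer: 5*sqrt(563115)/21 ≈ 178.67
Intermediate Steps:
t(Q) = -5*Q/6 (t(Q) = -Q*5/6 = -5*Q/6)
G(F, Y) = (-10 + F)/(2*Y) (G(F, Y) = (-10 + F)/((2*Y)) = (-10 + F)*(1/(2*Y)) = (-10 + F)/(2*Y))
V = 20/3 (V = (-5/6*(-2))*(6 - 2) = (5/3)*4 = 20/3 ≈ 6.6667)
sqrt(r + G(-5, 21)*V) = sqrt(31925 + ((1/2)*(-10 - 5)/21)*(20/3)) = sqrt(31925 + ((1/2)*(1/21)*(-15))*(20/3)) = sqrt(31925 - 5/14*20/3) = sqrt(31925 - 50/21) = sqrt(670375/21) = 5*sqrt(563115)/21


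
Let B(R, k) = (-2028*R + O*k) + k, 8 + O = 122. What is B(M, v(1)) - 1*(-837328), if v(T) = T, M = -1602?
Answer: 4086299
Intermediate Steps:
O = 114 (O = -8 + 122 = 114)
B(R, k) = -2028*R + 115*k (B(R, k) = (-2028*R + 114*k) + k = -2028*R + 115*k)
B(M, v(1)) - 1*(-837328) = (-2028*(-1602) + 115*1) - 1*(-837328) = (3248856 + 115) + 837328 = 3248971 + 837328 = 4086299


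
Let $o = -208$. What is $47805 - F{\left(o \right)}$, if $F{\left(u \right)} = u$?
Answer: $48013$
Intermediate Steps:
$47805 - F{\left(o \right)} = 47805 - -208 = 47805 + 208 = 48013$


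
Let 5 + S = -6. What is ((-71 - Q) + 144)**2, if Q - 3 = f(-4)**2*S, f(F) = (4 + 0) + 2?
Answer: 217156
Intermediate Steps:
S = -11 (S = -5 - 6 = -11)
f(F) = 6 (f(F) = 4 + 2 = 6)
Q = -393 (Q = 3 + 6**2*(-11) = 3 + 36*(-11) = 3 - 396 = -393)
((-71 - Q) + 144)**2 = ((-71 - 1*(-393)) + 144)**2 = ((-71 + 393) + 144)**2 = (322 + 144)**2 = 466**2 = 217156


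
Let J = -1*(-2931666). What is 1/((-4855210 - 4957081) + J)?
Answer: -1/6880625 ≈ -1.4534e-7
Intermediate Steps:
J = 2931666
1/((-4855210 - 4957081) + J) = 1/((-4855210 - 4957081) + 2931666) = 1/(-9812291 + 2931666) = 1/(-6880625) = -1/6880625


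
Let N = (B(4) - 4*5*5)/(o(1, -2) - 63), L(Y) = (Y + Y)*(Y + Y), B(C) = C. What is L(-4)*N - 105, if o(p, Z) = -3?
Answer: -131/11 ≈ -11.909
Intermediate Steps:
L(Y) = 4*Y**2 (L(Y) = (2*Y)*(2*Y) = 4*Y**2)
N = 16/11 (N = (4 - 4*5*5)/(-3 - 63) = (4 - 20*5)/(-66) = (4 - 100)*(-1/66) = -96*(-1/66) = 16/11 ≈ 1.4545)
L(-4)*N - 105 = (4*(-4)**2)*(16/11) - 105 = (4*16)*(16/11) - 105 = 64*(16/11) - 105 = 1024/11 - 105 = -131/11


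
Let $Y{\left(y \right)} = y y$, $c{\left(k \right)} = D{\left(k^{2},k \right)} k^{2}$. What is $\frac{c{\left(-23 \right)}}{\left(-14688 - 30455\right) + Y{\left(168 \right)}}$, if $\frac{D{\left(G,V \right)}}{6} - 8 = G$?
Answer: $- \frac{1704438}{16919} \approx -100.74$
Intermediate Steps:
$D{\left(G,V \right)} = 48 + 6 G$
$c{\left(k \right)} = k^{2} \left(48 + 6 k^{2}\right)$ ($c{\left(k \right)} = \left(48 + 6 k^{2}\right) k^{2} = k^{2} \left(48 + 6 k^{2}\right)$)
$Y{\left(y \right)} = y^{2}$
$\frac{c{\left(-23 \right)}}{\left(-14688 - 30455\right) + Y{\left(168 \right)}} = \frac{6 \left(-23\right)^{2} \left(8 + \left(-23\right)^{2}\right)}{\left(-14688 - 30455\right) + 168^{2}} = \frac{6 \cdot 529 \left(8 + 529\right)}{-45143 + 28224} = \frac{6 \cdot 529 \cdot 537}{-16919} = 1704438 \left(- \frac{1}{16919}\right) = - \frac{1704438}{16919}$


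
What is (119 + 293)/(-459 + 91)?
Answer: -103/92 ≈ -1.1196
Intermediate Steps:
(119 + 293)/(-459 + 91) = 412/(-368) = 412*(-1/368) = -103/92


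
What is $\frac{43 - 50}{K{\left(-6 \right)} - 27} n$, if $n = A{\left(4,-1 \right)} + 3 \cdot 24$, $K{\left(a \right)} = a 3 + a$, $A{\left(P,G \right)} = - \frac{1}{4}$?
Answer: $\frac{2009}{204} \approx 9.848$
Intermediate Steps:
$A{\left(P,G \right)} = - \frac{1}{4}$ ($A{\left(P,G \right)} = \left(-1\right) \frac{1}{4} = - \frac{1}{4}$)
$K{\left(a \right)} = 4 a$ ($K{\left(a \right)} = 3 a + a = 4 a$)
$n = \frac{287}{4}$ ($n = - \frac{1}{4} + 3 \cdot 24 = - \frac{1}{4} + 72 = \frac{287}{4} \approx 71.75$)
$\frac{43 - 50}{K{\left(-6 \right)} - 27} n = \frac{43 - 50}{4 \left(-6\right) - 27} \cdot \frac{287}{4} = - \frac{7}{-24 - 27} \cdot \frac{287}{4} = - \frac{7}{-51} \cdot \frac{287}{4} = \left(-7\right) \left(- \frac{1}{51}\right) \frac{287}{4} = \frac{7}{51} \cdot \frac{287}{4} = \frac{2009}{204}$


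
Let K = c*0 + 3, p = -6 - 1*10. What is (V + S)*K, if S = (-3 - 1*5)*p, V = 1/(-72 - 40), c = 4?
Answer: 43005/112 ≈ 383.97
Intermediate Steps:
V = -1/112 (V = 1/(-112) = -1/112 ≈ -0.0089286)
p = -16 (p = -6 - 10 = -16)
K = 3 (K = 4*0 + 3 = 0 + 3 = 3)
S = 128 (S = (-3 - 1*5)*(-16) = (-3 - 5)*(-16) = -8*(-16) = 128)
(V + S)*K = (-1/112 + 128)*3 = (14335/112)*3 = 43005/112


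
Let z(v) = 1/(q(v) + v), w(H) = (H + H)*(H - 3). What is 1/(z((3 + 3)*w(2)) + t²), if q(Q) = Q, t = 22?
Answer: 48/23231 ≈ 0.0020662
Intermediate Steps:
w(H) = 2*H*(-3 + H) (w(H) = (2*H)*(-3 + H) = 2*H*(-3 + H))
z(v) = 1/(2*v) (z(v) = 1/(v + v) = 1/(2*v))
1/(z((3 + 3)*w(2)) + t²) = 1/(1/(2*(((3 + 3)*(2*2*(-3 + 2))))) + 22²) = 1/(1/(2*((6*(2*2*(-1))))) + 484) = 1/(1/(2*((6*(-4)))) + 484) = 1/((½)/(-24) + 484) = 1/((½)*(-1/24) + 484) = 1/(-1/48 + 484) = 1/(23231/48) = 48/23231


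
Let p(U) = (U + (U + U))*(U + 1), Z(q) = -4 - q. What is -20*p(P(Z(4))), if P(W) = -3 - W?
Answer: -1800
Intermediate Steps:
p(U) = 3*U*(1 + U) (p(U) = (U + 2*U)*(1 + U) = (3*U)*(1 + U) = 3*U*(1 + U))
-20*p(P(Z(4))) = -60*(-3 - (-4 - 1*4))*(1 + (-3 - (-4 - 1*4))) = -60*(-3 - (-4 - 4))*(1 + (-3 - (-4 - 4))) = -60*(-3 - 1*(-8))*(1 + (-3 - 1*(-8))) = -60*(-3 + 8)*(1 + (-3 + 8)) = -60*5*(1 + 5) = -60*5*6 = -20*90 = -1800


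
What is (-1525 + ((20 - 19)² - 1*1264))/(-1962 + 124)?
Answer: 1394/919 ≈ 1.5169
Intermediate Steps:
(-1525 + ((20 - 19)² - 1*1264))/(-1962 + 124) = (-1525 + (1² - 1264))/(-1838) = (-1525 + (1 - 1264))*(-1/1838) = (-1525 - 1263)*(-1/1838) = -2788*(-1/1838) = 1394/919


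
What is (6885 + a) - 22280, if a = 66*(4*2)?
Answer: -14867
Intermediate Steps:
a = 528 (a = 66*8 = 528)
(6885 + a) - 22280 = (6885 + 528) - 22280 = 7413 - 22280 = -14867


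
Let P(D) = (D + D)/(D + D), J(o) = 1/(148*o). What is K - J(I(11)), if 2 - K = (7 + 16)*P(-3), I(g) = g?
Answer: -34189/1628 ≈ -21.001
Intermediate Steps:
J(o) = 1/(148*o)
P(D) = 1 (P(D) = (2*D)/((2*D)) = (2*D)*(1/(2*D)) = 1)
K = -21 (K = 2 - (7 + 16) = 2 - 23 = -21)
K - J(I(11)) = -21 - 1/(148*11) = -21 - 1*1/1628 = -21 - 1/1628 = -34189/1628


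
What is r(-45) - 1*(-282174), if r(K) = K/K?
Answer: 282175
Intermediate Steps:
r(K) = 1
r(-45) - 1*(-282174) = 1 - 1*(-282174) = 1 + 282174 = 282175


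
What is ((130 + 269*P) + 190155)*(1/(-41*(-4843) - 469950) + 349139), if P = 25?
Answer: 18667049318881920/271387 ≈ 6.8784e+10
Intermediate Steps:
((130 + 269*P) + 190155)*(1/(-41*(-4843) - 469950) + 349139) = ((130 + 269*25) + 190155)*(1/(-41*(-4843) - 469950) + 349139) = ((130 + 6725) + 190155)*(1/(198563 - 469950) + 349139) = (6855 + 190155)*(1/(-271387) + 349139) = 197010*(-1/271387 + 349139) = 197010*(94751785792/271387) = 18667049318881920/271387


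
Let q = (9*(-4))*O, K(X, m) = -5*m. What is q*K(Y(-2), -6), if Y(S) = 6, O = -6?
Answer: 6480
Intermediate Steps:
q = 216 (q = (9*(-4))*(-6) = -36*(-6) = 216)
q*K(Y(-2), -6) = 216*(-5*(-6)) = 216*30 = 6480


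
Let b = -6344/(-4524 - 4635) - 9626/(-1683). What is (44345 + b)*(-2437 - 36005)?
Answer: -67910141781466/39831 ≈ -1.7050e+9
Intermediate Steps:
b = 32947162/5138199 (b = -6344/(-9159) - 9626*(-1/1683) = -6344*(-1/9159) + 9626/1683 = 6344/9159 + 9626/1683 = 32947162/5138199 ≈ 6.4122)
(44345 + b)*(-2437 - 36005) = (44345 + 32947162/5138199)*(-2437 - 36005) = (227886381817/5138199)*(-38442) = -67910141781466/39831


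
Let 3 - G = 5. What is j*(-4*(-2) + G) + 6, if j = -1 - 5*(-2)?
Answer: 60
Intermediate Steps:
G = -2 (G = 3 - 1*5 = 3 - 5 = -2)
j = 9 (j = -1 + 10 = 9)
j*(-4*(-2) + G) + 6 = 9*(-4*(-2) - 2) + 6 = 9*(8 - 2) + 6 = 9*6 + 6 = 54 + 6 = 60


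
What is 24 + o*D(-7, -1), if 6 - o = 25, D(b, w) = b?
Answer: 157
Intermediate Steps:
o = -19 (o = 6 - 1*25 = 6 - 25 = -19)
24 + o*D(-7, -1) = 24 - 19*(-7) = 24 + 133 = 157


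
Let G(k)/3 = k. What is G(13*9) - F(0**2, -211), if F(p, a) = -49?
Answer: 400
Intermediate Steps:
G(k) = 3*k
G(13*9) - F(0**2, -211) = 3*(13*9) - 1*(-49) = 3*117 + 49 = 351 + 49 = 400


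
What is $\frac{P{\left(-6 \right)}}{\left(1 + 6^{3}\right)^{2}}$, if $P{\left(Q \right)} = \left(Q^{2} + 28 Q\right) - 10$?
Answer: $- \frac{142}{47089} \approx -0.0030156$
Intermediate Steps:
$P{\left(Q \right)} = -10 + Q^{2} + 28 Q$
$\frac{P{\left(-6 \right)}}{\left(1 + 6^{3}\right)^{2}} = \frac{-10 + \left(-6\right)^{2} + 28 \left(-6\right)}{\left(1 + 6^{3}\right)^{2}} = \frac{-10 + 36 - 168}{\left(1 + 216\right)^{2}} = - \frac{142}{217^{2}} = - \frac{142}{47089}$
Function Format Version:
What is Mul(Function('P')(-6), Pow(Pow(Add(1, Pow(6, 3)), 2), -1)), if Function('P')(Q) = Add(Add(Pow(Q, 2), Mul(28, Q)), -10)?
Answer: Rational(-142, 47089) ≈ -0.0030156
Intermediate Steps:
Function('P')(Q) = Add(-10, Pow(Q, 2), Mul(28, Q))
Mul(Function('P')(-6), Pow(Pow(Add(1, Pow(6, 3)), 2), -1)) = Mul(Add(-10, Pow(-6, 2), Mul(28, -6)), Pow(Pow(Add(1, Pow(6, 3)), 2), -1)) = Mul(Add(-10, 36, -168), Pow(Pow(Add(1, 216), 2), -1)) = Mul(-142, Pow(Pow(217, 2), -1)) = Mul(-142, Pow(47089, -1)) = Mul(-142, Rational(1, 47089)) = Rational(-142, 47089)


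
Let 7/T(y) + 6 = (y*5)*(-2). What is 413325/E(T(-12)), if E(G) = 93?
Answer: 137775/31 ≈ 4444.4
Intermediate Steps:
T(y) = 7/(-6 - 10*y) (T(y) = 7/(-6 + (y*5)*(-2)) = 7/(-6 + (5*y)*(-2)) = 7/(-6 - 10*y))
413325/E(T(-12)) = 413325/93 = 413325*(1/93) = 137775/31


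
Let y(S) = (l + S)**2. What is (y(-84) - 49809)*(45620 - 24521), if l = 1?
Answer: -905569080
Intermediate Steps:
y(S) = (1 + S)**2
(y(-84) - 49809)*(45620 - 24521) = ((1 - 84)**2 - 49809)*(45620 - 24521) = ((-83)**2 - 49809)*21099 = (6889 - 49809)*21099 = -42920*21099 = -905569080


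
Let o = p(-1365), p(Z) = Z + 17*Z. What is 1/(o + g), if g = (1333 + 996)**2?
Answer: 1/5399671 ≈ 1.8520e-7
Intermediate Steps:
p(Z) = 18*Z
g = 5424241 (g = 2329**2 = 5424241)
o = -24570 (o = 18*(-1365) = -24570)
1/(o + g) = 1/(-24570 + 5424241) = 1/5399671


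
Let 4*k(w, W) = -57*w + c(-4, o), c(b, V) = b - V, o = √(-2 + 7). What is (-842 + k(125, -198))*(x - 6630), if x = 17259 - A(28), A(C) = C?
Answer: -111278697/4 - 10601*√5/4 ≈ -2.7826e+7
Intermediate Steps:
o = √5 ≈ 2.2361
k(w, W) = -1 - 57*w/4 - √5/4 (k(w, W) = (-57*w + (-4 - √5))/4 = (-4 - √5 - 57*w)/4 = -1 - 57*w/4 - √5/4)
x = 17231 (x = 17259 - 1*28 = 17259 - 28 = 17231)
(-842 + k(125, -198))*(x - 6630) = (-842 + (-1 - 57/4*125 - √5/4))*(17231 - 6630) = (-842 + (-1 - 7125/4 - √5/4))*10601 = (-842 + (-7129/4 - √5/4))*10601 = (-10497/4 - √5/4)*10601 = -111278697/4 - 10601*√5/4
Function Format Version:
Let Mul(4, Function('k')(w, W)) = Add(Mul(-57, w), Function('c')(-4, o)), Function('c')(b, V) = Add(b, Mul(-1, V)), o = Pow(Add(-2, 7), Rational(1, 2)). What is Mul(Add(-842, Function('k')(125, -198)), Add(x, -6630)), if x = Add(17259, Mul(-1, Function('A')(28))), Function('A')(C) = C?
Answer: Add(Rational(-111278697, 4), Mul(Rational(-10601, 4), Pow(5, Rational(1, 2)))) ≈ -2.7826e+7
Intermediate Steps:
o = Pow(5, Rational(1, 2)) ≈ 2.2361
Function('k')(w, W) = Add(-1, Mul(Rational(-57, 4), w), Mul(Rational(-1, 4), Pow(5, Rational(1, 2)))) (Function('k')(w, W) = Mul(Rational(1, 4), Add(Mul(-57, w), Add(-4, Mul(-1, Pow(5, Rational(1, 2)))))) = Mul(Rational(1, 4), Add(-4, Mul(-1, Pow(5, Rational(1, 2))), Mul(-57, w))) = Add(-1, Mul(Rational(-57, 4), w), Mul(Rational(-1, 4), Pow(5, Rational(1, 2)))))
x = 17231 (x = Add(17259, Mul(-1, 28)) = Add(17259, -28) = 17231)
Mul(Add(-842, Function('k')(125, -198)), Add(x, -6630)) = Mul(Add(-842, Add(-1, Mul(Rational(-57, 4), 125), Mul(Rational(-1, 4), Pow(5, Rational(1, 2))))), Add(17231, -6630)) = Mul(Add(-842, Add(-1, Rational(-7125, 4), Mul(Rational(-1, 4), Pow(5, Rational(1, 2))))), 10601) = Mul(Add(-842, Add(Rational(-7129, 4), Mul(Rational(-1, 4), Pow(5, Rational(1, 2))))), 10601) = Mul(Add(Rational(-10497, 4), Mul(Rational(-1, 4), Pow(5, Rational(1, 2)))), 10601) = Add(Rational(-111278697, 4), Mul(Rational(-10601, 4), Pow(5, Rational(1, 2))))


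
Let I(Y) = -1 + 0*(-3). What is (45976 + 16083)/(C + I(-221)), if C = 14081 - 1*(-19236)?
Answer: 62059/33316 ≈ 1.8627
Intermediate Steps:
C = 33317 (C = 14081 + 19236 = 33317)
I(Y) = -1 (I(Y) = -1 + 0 = -1)
(45976 + 16083)/(C + I(-221)) = (45976 + 16083)/(33317 - 1) = 62059/33316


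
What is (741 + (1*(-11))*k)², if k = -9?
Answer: 705600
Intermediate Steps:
(741 + (1*(-11))*k)² = (741 + (1*(-11))*(-9))² = (741 - 11*(-9))² = (741 + 99)² = 840² = 705600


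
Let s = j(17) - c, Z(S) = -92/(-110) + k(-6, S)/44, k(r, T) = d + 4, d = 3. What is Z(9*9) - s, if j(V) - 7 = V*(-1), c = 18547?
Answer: 4082759/220 ≈ 18558.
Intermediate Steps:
k(r, T) = 7 (k(r, T) = 3 + 4 = 7)
j(V) = 7 - V (j(V) = 7 + V*(-1) = 7 - V)
Z(S) = 219/220 (Z(S) = -92/(-110) + 7/44 = -92*(-1/110) + 7*(1/44) = 46/55 + 7/44 = 219/220)
s = -18557 (s = (7 - 1*17) - 1*18547 = (7 - 17) - 18547 = -10 - 18547 = -18557)
Z(9*9) - s = 219/220 - 1*(-18557) = 219/220 + 18557 = 4082759/220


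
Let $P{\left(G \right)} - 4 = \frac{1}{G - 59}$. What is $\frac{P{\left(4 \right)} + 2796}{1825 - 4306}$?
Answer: $- \frac{51333}{45485} \approx -1.1286$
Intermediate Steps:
$P{\left(G \right)} = 4 + \frac{1}{-59 + G}$ ($P{\left(G \right)} = 4 + \frac{1}{G - 59} = 4 + \frac{1}{-59 + G}$)
$\frac{P{\left(4 \right)} + 2796}{1825 - 4306} = \frac{\frac{-235 + 4 \cdot 4}{-59 + 4} + 2796}{1825 - 4306} = \frac{\frac{-235 + 16}{-55} + 2796}{-2481} = \left(\left(- \frac{1}{55}\right) \left(-219\right) + 2796\right) \left(- \frac{1}{2481}\right) = \left(\frac{219}{55} + 2796\right) \left(- \frac{1}{2481}\right) = \frac{153999}{55} \left(- \frac{1}{2481}\right) = - \frac{51333}{45485}$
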